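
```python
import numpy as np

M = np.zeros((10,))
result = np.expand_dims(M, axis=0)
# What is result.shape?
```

(1, 10)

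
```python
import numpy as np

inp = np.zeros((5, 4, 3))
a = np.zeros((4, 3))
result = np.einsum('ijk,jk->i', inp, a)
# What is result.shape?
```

(5,)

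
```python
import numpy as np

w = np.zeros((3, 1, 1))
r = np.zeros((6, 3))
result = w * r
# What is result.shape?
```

(3, 6, 3)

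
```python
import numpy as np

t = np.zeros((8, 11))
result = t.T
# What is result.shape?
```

(11, 8)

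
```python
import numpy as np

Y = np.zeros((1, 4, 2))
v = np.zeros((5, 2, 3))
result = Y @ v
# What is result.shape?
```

(5, 4, 3)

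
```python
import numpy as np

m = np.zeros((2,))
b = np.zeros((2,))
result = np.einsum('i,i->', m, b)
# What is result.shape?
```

()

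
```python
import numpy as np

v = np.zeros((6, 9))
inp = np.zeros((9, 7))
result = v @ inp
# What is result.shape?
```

(6, 7)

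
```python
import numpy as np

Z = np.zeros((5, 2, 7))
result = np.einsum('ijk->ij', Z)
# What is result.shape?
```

(5, 2)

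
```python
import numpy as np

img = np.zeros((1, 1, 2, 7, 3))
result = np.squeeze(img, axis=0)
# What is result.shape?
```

(1, 2, 7, 3)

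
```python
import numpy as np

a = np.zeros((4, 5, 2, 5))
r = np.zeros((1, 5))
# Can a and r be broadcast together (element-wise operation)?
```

Yes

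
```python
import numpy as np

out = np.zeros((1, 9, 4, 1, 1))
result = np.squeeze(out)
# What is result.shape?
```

(9, 4)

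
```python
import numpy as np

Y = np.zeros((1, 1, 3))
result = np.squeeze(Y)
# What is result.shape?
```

(3,)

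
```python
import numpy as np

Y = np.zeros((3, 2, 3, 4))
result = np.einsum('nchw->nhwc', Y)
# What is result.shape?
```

(3, 3, 4, 2)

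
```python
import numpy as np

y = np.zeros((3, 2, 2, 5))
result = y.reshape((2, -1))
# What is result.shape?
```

(2, 30)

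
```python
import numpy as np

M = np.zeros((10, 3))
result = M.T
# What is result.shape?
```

(3, 10)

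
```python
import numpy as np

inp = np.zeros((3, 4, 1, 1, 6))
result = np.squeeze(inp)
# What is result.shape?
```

(3, 4, 6)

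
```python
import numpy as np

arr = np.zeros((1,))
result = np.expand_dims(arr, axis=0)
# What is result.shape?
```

(1, 1)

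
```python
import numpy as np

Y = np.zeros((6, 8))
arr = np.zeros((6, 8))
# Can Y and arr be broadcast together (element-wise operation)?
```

Yes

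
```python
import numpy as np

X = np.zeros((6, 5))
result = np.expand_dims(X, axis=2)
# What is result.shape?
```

(6, 5, 1)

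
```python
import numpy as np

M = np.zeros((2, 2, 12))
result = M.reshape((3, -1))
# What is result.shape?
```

(3, 16)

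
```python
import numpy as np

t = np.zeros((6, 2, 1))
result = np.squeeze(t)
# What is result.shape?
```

(6, 2)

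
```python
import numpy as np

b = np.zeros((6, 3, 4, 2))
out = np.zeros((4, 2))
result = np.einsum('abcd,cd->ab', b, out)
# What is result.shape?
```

(6, 3)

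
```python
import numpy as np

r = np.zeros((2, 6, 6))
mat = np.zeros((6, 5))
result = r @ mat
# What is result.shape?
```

(2, 6, 5)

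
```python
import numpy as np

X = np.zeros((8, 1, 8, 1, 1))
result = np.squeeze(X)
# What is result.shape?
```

(8, 8)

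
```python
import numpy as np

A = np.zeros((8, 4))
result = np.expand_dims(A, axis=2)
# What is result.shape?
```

(8, 4, 1)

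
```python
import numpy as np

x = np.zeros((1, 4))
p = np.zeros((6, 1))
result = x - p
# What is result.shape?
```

(6, 4)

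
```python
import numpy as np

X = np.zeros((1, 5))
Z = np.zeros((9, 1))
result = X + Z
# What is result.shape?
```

(9, 5)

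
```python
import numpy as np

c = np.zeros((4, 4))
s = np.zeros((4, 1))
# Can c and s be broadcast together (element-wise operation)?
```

Yes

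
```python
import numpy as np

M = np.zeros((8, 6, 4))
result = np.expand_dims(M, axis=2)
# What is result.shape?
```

(8, 6, 1, 4)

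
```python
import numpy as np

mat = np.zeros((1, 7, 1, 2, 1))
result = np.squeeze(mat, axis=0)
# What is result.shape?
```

(7, 1, 2, 1)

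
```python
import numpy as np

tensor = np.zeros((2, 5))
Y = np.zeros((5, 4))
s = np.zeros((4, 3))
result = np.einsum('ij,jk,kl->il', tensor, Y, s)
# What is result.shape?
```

(2, 3)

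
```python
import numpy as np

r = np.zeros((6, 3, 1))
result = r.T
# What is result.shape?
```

(1, 3, 6)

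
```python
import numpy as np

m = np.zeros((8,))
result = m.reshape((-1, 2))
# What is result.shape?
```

(4, 2)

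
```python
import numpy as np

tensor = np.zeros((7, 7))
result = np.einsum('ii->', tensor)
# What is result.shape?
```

()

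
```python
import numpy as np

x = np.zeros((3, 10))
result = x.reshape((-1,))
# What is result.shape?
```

(30,)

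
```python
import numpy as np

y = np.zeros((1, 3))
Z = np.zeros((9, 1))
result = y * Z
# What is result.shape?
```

(9, 3)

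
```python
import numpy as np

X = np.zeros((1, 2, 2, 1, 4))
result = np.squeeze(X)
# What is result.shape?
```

(2, 2, 4)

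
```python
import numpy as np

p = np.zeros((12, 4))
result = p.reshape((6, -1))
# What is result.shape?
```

(6, 8)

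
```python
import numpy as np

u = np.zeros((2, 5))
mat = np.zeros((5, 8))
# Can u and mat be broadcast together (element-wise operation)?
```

No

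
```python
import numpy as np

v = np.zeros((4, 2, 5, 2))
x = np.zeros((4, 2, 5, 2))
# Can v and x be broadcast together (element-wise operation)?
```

Yes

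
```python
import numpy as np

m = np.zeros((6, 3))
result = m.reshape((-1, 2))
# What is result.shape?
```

(9, 2)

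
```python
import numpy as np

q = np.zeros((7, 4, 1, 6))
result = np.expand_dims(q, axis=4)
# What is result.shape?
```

(7, 4, 1, 6, 1)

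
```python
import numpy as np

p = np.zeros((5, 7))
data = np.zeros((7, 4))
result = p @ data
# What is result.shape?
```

(5, 4)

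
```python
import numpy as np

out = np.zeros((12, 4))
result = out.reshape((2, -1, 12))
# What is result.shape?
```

(2, 2, 12)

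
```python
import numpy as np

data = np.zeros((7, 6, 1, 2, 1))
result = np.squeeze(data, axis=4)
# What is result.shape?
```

(7, 6, 1, 2)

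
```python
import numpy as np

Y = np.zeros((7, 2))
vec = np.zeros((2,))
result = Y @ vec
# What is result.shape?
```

(7,)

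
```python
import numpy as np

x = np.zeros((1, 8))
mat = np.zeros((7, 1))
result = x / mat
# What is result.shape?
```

(7, 8)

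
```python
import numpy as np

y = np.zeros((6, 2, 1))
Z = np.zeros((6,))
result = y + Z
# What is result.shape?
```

(6, 2, 6)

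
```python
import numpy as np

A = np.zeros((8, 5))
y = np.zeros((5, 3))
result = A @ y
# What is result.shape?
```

(8, 3)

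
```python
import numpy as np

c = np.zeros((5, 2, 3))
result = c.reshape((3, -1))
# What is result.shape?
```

(3, 10)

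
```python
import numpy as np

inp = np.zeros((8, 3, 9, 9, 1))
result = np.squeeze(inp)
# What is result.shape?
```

(8, 3, 9, 9)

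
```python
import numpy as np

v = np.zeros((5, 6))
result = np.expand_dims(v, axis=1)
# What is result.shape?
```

(5, 1, 6)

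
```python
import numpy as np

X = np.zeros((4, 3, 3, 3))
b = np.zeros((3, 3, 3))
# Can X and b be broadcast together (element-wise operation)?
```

Yes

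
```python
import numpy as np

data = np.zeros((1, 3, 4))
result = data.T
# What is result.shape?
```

(4, 3, 1)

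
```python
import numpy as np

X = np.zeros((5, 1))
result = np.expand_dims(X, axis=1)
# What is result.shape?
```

(5, 1, 1)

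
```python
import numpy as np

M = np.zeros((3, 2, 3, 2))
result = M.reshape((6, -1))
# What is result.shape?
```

(6, 6)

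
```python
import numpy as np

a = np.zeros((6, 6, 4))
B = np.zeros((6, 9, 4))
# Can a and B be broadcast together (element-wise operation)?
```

No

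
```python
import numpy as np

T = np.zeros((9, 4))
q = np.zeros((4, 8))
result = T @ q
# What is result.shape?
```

(9, 8)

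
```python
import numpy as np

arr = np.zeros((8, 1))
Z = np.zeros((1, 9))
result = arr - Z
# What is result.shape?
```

(8, 9)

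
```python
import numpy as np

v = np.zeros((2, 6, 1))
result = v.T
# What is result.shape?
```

(1, 6, 2)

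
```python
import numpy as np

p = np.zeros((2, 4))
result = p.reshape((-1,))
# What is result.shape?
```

(8,)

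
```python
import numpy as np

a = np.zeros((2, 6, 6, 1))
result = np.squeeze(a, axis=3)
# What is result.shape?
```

(2, 6, 6)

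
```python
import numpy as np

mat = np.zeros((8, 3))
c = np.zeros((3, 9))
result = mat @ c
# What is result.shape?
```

(8, 9)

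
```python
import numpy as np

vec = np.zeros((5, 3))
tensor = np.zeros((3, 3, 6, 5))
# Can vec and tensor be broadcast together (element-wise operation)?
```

No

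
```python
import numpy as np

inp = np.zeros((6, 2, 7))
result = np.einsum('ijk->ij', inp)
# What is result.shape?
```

(6, 2)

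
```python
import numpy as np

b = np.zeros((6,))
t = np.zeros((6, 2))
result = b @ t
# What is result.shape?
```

(2,)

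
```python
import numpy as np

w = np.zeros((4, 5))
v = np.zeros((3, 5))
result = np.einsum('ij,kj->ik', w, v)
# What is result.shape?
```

(4, 3)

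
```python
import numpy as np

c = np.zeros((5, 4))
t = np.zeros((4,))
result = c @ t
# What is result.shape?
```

(5,)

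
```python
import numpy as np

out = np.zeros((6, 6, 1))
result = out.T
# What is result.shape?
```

(1, 6, 6)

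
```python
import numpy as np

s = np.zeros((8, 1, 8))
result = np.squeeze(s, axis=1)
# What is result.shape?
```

(8, 8)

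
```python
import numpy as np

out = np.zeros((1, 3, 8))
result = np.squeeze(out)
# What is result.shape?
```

(3, 8)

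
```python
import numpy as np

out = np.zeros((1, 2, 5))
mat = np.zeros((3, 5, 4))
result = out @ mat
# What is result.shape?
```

(3, 2, 4)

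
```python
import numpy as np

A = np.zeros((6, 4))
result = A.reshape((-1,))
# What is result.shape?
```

(24,)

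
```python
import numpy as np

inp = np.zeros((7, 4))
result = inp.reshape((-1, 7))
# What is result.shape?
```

(4, 7)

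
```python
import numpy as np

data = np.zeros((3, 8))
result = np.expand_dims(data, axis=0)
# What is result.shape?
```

(1, 3, 8)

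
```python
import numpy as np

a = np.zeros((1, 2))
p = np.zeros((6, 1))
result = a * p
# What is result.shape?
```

(6, 2)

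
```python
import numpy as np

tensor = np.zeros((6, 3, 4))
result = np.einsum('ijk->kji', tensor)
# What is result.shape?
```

(4, 3, 6)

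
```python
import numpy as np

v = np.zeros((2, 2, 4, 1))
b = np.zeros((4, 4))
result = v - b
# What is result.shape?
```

(2, 2, 4, 4)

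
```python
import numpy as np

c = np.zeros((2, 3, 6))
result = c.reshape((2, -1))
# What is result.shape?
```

(2, 18)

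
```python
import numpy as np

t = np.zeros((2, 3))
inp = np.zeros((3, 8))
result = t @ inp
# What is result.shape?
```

(2, 8)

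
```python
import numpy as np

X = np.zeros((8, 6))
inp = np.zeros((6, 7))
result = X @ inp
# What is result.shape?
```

(8, 7)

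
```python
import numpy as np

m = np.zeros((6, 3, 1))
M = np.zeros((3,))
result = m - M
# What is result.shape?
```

(6, 3, 3)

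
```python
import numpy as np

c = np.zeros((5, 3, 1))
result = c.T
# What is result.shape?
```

(1, 3, 5)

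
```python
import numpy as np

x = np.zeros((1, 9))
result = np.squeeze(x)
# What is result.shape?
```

(9,)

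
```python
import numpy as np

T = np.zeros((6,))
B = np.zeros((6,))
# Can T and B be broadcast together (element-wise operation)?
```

Yes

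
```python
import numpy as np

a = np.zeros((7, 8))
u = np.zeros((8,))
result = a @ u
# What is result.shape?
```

(7,)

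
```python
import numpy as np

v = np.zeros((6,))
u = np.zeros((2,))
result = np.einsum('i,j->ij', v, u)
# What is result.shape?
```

(6, 2)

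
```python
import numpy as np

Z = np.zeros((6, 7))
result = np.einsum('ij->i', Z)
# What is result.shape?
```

(6,)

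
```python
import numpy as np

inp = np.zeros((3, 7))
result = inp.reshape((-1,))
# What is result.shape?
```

(21,)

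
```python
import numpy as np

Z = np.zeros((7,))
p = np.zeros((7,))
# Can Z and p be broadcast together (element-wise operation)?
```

Yes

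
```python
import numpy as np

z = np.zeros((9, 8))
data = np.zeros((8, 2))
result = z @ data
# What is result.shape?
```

(9, 2)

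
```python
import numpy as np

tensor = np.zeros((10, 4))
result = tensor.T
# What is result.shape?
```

(4, 10)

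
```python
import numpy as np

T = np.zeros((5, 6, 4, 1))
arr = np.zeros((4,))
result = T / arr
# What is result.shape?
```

(5, 6, 4, 4)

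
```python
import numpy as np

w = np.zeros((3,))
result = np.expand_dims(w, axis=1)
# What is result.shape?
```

(3, 1)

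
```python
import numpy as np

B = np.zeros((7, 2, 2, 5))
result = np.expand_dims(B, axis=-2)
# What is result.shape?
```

(7, 2, 2, 1, 5)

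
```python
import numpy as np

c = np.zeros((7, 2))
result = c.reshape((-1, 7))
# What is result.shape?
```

(2, 7)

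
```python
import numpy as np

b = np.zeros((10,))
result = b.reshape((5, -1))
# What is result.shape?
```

(5, 2)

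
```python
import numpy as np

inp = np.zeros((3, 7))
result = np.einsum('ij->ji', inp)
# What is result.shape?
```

(7, 3)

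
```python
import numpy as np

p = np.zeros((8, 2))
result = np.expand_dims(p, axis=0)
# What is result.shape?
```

(1, 8, 2)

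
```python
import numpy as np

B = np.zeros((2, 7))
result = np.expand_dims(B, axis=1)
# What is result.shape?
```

(2, 1, 7)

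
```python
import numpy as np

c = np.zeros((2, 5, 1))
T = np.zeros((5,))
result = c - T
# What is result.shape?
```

(2, 5, 5)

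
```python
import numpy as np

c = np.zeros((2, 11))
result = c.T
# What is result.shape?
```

(11, 2)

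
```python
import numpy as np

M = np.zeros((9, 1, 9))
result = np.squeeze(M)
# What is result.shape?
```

(9, 9)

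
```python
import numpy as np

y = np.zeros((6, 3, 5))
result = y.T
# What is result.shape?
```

(5, 3, 6)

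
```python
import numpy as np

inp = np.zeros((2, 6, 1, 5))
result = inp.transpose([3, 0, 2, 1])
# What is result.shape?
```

(5, 2, 1, 6)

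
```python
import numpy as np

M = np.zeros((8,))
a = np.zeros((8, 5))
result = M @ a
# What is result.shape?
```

(5,)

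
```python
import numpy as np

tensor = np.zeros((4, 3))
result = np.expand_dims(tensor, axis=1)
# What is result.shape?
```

(4, 1, 3)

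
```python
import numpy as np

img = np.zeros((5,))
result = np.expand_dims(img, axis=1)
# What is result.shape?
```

(5, 1)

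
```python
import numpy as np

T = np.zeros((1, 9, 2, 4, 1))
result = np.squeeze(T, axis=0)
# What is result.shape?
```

(9, 2, 4, 1)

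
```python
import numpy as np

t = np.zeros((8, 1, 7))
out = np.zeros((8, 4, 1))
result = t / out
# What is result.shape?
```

(8, 4, 7)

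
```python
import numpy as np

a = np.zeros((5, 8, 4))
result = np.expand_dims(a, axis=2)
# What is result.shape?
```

(5, 8, 1, 4)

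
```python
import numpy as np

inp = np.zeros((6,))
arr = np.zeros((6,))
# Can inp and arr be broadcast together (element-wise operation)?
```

Yes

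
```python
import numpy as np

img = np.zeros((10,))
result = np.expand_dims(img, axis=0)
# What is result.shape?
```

(1, 10)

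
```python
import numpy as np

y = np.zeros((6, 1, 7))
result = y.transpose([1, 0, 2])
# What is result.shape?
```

(1, 6, 7)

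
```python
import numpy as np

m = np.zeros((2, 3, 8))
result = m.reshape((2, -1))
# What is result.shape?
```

(2, 24)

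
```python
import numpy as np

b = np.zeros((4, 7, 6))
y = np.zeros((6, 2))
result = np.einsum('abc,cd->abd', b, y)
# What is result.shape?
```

(4, 7, 2)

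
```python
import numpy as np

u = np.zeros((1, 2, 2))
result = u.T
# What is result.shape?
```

(2, 2, 1)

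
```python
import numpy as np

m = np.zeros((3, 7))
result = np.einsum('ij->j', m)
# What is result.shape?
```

(7,)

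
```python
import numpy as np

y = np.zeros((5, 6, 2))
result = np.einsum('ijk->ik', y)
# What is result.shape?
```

(5, 2)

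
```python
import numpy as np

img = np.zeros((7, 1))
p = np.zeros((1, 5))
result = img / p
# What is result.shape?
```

(7, 5)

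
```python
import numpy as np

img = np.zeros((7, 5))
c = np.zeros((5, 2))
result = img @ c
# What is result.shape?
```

(7, 2)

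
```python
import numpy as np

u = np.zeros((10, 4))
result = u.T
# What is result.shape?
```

(4, 10)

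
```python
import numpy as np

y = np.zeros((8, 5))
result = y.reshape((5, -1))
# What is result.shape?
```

(5, 8)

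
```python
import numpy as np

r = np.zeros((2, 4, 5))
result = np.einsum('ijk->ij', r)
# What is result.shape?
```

(2, 4)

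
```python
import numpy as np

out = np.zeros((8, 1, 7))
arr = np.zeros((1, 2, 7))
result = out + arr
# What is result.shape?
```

(8, 2, 7)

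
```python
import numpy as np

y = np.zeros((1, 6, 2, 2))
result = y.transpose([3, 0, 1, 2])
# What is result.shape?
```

(2, 1, 6, 2)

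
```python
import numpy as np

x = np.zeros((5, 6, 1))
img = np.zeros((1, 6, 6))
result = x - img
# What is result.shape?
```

(5, 6, 6)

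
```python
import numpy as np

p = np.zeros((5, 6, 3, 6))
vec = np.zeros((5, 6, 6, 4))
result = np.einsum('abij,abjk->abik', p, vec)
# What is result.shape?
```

(5, 6, 3, 4)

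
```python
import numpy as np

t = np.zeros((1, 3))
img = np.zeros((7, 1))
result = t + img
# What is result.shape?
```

(7, 3)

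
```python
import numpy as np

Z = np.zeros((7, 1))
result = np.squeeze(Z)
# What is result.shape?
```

(7,)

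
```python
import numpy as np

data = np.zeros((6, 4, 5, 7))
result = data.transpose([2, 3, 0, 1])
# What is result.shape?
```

(5, 7, 6, 4)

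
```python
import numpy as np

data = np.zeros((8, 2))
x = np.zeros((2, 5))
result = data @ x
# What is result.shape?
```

(8, 5)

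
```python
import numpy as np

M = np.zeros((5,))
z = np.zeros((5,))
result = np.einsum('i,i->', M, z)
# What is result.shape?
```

()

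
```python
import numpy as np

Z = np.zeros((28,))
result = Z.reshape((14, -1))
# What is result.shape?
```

(14, 2)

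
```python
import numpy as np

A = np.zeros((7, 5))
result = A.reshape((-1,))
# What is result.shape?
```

(35,)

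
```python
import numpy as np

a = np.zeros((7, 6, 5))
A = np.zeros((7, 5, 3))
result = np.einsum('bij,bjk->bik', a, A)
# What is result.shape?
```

(7, 6, 3)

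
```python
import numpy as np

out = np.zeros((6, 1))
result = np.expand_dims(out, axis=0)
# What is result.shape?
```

(1, 6, 1)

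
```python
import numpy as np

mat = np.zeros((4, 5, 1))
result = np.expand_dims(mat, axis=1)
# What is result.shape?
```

(4, 1, 5, 1)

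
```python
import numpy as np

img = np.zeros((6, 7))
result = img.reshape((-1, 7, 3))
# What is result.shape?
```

(2, 7, 3)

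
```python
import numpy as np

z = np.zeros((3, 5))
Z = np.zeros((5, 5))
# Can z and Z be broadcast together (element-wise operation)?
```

No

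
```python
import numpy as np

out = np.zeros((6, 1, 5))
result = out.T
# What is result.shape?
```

(5, 1, 6)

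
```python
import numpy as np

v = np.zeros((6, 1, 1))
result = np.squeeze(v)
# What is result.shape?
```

(6,)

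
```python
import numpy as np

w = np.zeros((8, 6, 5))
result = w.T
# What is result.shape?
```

(5, 6, 8)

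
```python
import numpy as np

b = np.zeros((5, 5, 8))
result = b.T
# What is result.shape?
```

(8, 5, 5)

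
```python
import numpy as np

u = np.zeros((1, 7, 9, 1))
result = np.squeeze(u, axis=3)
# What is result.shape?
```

(1, 7, 9)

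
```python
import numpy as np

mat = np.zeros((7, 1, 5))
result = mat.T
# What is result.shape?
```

(5, 1, 7)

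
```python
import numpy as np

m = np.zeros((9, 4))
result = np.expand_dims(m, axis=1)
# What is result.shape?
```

(9, 1, 4)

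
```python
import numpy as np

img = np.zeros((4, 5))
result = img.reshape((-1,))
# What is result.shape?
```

(20,)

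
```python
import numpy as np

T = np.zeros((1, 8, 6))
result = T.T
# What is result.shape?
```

(6, 8, 1)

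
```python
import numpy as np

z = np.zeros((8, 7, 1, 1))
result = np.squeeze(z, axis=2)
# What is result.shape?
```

(8, 7, 1)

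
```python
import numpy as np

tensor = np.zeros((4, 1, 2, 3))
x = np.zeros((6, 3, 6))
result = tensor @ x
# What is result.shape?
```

(4, 6, 2, 6)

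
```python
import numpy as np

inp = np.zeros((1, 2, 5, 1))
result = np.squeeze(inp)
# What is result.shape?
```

(2, 5)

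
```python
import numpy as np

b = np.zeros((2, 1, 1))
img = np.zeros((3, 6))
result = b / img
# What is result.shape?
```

(2, 3, 6)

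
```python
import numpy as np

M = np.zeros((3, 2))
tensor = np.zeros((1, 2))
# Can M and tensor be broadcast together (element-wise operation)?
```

Yes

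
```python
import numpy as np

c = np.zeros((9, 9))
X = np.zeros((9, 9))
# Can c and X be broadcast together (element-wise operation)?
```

Yes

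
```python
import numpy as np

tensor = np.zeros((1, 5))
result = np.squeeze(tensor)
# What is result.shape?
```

(5,)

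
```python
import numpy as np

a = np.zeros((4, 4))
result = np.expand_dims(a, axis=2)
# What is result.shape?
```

(4, 4, 1)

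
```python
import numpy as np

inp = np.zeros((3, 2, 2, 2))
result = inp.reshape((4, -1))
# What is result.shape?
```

(4, 6)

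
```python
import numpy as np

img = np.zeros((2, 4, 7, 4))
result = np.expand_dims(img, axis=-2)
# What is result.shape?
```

(2, 4, 7, 1, 4)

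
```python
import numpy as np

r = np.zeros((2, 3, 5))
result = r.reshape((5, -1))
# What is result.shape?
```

(5, 6)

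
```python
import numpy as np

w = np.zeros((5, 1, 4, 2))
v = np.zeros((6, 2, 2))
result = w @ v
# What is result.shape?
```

(5, 6, 4, 2)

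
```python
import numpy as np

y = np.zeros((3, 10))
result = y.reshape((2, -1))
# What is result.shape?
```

(2, 15)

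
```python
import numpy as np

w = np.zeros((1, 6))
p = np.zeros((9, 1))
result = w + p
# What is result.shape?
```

(9, 6)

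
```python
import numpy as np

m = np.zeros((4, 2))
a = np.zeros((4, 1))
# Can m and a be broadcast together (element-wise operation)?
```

Yes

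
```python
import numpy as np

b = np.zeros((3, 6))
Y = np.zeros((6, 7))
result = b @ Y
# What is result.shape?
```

(3, 7)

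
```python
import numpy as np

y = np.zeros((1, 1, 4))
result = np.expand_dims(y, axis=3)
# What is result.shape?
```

(1, 1, 4, 1)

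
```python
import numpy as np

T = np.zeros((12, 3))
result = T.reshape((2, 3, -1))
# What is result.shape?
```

(2, 3, 6)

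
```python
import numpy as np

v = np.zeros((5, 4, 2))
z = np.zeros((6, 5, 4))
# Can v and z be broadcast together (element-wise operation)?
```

No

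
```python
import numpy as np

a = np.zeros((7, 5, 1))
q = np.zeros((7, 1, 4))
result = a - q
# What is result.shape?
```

(7, 5, 4)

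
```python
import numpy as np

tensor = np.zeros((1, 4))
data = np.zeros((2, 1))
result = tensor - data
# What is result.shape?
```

(2, 4)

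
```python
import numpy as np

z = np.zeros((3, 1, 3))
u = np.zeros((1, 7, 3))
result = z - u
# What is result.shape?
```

(3, 7, 3)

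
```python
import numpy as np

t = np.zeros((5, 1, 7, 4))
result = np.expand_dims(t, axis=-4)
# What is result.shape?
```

(5, 1, 1, 7, 4)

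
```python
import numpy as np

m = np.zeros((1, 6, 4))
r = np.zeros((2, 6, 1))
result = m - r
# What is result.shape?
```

(2, 6, 4)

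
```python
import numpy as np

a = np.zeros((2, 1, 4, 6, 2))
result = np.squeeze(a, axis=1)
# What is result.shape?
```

(2, 4, 6, 2)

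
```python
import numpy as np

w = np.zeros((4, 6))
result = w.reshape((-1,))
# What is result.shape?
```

(24,)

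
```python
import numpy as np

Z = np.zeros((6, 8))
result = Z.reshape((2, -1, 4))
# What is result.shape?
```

(2, 6, 4)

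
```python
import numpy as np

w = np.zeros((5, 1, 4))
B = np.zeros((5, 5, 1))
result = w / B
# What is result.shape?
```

(5, 5, 4)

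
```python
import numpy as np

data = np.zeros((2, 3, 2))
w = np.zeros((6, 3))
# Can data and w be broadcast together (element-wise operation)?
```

No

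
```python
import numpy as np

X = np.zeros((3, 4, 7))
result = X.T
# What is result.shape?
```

(7, 4, 3)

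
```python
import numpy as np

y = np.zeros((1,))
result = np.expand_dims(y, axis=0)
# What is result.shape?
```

(1, 1)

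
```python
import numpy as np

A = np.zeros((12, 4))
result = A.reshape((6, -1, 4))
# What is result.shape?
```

(6, 2, 4)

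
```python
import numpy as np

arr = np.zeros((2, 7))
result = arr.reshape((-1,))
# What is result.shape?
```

(14,)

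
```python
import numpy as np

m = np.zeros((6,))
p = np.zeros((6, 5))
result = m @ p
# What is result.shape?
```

(5,)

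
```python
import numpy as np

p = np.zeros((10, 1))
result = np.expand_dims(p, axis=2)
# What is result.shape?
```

(10, 1, 1)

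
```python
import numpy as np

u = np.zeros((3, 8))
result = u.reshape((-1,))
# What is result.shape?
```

(24,)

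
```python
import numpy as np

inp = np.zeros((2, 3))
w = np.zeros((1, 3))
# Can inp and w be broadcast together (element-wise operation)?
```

Yes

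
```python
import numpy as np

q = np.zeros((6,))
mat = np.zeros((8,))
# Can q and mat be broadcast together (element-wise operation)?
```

No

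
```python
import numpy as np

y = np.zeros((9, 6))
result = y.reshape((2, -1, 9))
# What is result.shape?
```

(2, 3, 9)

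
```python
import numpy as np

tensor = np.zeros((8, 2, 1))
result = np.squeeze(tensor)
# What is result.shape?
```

(8, 2)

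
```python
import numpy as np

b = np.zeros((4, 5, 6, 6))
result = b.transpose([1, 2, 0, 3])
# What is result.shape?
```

(5, 6, 4, 6)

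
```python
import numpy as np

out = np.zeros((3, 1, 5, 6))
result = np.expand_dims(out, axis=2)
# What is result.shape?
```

(3, 1, 1, 5, 6)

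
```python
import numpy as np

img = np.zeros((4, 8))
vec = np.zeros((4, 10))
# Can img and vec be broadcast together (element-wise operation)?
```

No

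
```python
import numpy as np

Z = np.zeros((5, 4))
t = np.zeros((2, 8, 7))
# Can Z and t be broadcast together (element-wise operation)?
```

No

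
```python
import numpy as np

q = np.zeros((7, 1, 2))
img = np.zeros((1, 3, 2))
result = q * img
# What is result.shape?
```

(7, 3, 2)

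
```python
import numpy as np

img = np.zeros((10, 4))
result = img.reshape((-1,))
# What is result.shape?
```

(40,)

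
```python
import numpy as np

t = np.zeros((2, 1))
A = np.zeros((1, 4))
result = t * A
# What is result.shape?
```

(2, 4)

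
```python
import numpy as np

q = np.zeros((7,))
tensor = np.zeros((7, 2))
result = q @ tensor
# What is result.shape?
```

(2,)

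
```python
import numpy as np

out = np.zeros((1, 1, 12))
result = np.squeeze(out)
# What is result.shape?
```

(12,)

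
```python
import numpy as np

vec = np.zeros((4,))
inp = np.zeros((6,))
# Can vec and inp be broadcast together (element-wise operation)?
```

No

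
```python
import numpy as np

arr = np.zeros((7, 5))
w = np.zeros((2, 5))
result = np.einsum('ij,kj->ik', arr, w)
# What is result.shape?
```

(7, 2)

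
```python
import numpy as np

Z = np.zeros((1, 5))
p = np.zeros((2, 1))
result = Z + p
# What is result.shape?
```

(2, 5)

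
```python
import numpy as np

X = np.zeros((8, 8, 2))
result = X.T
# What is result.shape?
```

(2, 8, 8)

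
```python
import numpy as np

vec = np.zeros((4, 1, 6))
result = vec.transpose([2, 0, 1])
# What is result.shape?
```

(6, 4, 1)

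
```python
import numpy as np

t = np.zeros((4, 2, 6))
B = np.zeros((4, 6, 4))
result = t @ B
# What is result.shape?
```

(4, 2, 4)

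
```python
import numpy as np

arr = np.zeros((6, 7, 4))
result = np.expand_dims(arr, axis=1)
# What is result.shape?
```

(6, 1, 7, 4)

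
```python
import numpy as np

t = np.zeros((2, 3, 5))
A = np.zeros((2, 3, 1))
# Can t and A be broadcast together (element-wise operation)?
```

Yes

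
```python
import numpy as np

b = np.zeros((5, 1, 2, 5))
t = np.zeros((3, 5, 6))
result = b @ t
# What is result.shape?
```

(5, 3, 2, 6)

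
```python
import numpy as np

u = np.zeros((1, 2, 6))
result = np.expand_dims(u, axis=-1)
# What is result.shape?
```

(1, 2, 6, 1)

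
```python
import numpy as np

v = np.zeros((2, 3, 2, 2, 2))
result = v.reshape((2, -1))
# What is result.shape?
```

(2, 24)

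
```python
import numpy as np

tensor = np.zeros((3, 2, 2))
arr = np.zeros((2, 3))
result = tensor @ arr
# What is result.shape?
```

(3, 2, 3)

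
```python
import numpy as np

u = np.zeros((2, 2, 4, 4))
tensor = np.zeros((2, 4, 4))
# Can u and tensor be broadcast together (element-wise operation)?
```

Yes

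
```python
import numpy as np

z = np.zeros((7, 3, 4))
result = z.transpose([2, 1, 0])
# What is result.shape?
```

(4, 3, 7)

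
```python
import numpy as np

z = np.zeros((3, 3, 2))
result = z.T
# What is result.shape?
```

(2, 3, 3)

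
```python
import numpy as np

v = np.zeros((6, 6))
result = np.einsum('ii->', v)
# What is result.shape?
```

()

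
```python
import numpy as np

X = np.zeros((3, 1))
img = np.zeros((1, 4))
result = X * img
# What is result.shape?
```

(3, 4)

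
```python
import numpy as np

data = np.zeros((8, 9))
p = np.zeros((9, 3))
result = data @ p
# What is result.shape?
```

(8, 3)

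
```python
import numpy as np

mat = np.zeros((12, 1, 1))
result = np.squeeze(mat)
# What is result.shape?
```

(12,)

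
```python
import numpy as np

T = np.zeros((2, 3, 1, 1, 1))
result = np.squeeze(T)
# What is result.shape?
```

(2, 3)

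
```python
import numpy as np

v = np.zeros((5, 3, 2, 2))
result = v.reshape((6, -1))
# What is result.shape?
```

(6, 10)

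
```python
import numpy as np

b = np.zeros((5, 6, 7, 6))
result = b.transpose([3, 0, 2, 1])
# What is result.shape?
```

(6, 5, 7, 6)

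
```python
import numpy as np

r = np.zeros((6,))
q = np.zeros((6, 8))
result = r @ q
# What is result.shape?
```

(8,)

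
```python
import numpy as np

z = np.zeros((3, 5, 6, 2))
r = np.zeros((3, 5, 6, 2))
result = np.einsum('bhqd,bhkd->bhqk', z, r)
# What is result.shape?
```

(3, 5, 6, 6)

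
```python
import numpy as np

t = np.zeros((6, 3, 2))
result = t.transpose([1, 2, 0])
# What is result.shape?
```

(3, 2, 6)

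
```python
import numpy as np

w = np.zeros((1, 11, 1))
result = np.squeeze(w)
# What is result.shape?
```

(11,)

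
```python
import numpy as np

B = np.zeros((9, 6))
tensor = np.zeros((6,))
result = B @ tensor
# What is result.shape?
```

(9,)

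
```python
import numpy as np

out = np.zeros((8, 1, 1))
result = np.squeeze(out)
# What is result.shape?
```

(8,)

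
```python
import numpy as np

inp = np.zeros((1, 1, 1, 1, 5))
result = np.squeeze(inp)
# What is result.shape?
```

(5,)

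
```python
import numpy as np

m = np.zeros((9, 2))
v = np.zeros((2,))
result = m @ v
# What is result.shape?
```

(9,)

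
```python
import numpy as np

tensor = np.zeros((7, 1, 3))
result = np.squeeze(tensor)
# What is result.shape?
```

(7, 3)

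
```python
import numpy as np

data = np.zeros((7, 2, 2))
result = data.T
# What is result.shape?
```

(2, 2, 7)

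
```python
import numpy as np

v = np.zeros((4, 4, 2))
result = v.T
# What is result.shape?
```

(2, 4, 4)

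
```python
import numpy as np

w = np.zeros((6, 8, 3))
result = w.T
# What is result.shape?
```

(3, 8, 6)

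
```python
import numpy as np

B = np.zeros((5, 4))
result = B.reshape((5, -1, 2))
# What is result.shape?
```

(5, 2, 2)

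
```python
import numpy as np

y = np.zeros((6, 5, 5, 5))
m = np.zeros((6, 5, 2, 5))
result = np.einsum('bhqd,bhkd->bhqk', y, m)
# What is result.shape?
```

(6, 5, 5, 2)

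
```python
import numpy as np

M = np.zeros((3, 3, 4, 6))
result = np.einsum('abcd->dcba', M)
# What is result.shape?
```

(6, 4, 3, 3)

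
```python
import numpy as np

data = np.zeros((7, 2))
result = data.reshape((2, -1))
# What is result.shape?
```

(2, 7)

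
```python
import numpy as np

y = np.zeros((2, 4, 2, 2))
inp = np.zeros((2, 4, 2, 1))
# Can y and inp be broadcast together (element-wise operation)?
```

Yes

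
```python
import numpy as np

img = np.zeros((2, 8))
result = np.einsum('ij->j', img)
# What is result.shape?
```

(8,)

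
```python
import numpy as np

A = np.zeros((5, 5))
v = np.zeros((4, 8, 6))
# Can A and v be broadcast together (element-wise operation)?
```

No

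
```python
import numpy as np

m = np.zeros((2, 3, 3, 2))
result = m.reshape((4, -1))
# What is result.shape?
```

(4, 9)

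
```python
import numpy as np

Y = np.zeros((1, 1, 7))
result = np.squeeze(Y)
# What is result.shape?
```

(7,)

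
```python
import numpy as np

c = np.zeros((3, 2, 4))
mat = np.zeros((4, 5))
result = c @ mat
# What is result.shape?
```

(3, 2, 5)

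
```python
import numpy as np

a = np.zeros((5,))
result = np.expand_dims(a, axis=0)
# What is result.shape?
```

(1, 5)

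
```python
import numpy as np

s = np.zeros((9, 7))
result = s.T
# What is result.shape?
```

(7, 9)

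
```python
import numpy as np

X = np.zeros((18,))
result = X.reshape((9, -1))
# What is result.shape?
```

(9, 2)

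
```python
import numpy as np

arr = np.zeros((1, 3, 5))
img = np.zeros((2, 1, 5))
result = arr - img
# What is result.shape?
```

(2, 3, 5)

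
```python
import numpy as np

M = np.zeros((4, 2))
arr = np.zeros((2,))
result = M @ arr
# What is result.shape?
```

(4,)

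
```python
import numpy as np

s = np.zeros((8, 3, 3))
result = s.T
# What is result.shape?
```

(3, 3, 8)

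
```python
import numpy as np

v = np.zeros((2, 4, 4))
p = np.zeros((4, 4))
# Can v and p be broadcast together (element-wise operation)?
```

Yes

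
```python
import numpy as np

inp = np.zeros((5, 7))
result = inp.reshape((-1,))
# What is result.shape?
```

(35,)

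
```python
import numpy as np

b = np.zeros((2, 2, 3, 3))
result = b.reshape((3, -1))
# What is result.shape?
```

(3, 12)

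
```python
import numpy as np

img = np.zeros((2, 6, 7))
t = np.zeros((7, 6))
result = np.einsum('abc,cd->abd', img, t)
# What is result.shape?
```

(2, 6, 6)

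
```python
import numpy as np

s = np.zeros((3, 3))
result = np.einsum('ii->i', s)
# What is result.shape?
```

(3,)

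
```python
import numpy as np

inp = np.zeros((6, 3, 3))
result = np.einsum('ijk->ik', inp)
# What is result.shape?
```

(6, 3)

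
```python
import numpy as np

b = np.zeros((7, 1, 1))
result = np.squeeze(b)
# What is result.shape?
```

(7,)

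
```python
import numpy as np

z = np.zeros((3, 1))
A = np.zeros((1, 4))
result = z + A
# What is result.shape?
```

(3, 4)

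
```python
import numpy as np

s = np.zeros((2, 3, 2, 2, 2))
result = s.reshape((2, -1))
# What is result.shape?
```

(2, 24)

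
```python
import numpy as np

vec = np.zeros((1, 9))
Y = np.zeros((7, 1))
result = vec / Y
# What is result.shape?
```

(7, 9)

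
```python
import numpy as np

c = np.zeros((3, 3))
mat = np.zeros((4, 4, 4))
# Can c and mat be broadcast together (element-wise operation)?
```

No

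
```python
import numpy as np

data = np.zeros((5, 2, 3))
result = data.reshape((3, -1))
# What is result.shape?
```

(3, 10)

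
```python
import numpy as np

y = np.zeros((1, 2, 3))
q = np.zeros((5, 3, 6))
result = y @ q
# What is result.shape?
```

(5, 2, 6)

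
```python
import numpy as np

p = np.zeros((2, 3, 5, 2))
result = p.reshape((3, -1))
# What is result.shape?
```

(3, 20)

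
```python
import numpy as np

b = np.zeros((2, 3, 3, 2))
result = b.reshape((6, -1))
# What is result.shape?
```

(6, 6)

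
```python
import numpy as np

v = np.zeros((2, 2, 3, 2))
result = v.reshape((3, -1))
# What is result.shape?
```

(3, 8)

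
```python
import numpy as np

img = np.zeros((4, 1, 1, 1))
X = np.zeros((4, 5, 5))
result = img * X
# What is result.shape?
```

(4, 4, 5, 5)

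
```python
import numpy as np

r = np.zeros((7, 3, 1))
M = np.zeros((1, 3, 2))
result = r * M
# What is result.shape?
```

(7, 3, 2)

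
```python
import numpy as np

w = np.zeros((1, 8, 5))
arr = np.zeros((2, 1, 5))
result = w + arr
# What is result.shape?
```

(2, 8, 5)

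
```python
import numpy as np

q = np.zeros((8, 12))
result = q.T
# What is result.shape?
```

(12, 8)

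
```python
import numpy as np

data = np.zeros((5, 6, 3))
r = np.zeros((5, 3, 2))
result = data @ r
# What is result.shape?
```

(5, 6, 2)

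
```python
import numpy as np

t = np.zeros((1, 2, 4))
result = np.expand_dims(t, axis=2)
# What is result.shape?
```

(1, 2, 1, 4)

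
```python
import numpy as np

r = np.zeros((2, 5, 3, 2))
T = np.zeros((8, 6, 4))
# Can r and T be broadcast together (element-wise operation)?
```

No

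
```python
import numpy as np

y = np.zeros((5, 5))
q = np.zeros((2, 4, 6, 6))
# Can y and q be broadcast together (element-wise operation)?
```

No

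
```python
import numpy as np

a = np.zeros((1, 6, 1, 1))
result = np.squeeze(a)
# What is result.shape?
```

(6,)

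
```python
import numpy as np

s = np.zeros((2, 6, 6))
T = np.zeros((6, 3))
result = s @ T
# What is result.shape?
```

(2, 6, 3)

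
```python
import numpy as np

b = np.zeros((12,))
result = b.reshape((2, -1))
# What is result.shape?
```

(2, 6)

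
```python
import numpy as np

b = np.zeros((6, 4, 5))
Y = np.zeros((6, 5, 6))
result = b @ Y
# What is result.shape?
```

(6, 4, 6)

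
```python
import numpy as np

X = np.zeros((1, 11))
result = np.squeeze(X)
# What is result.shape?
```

(11,)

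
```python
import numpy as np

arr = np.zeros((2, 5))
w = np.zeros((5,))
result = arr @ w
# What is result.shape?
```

(2,)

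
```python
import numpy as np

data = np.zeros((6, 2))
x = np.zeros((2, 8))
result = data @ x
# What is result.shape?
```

(6, 8)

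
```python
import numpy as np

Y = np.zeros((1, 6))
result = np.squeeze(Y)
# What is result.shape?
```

(6,)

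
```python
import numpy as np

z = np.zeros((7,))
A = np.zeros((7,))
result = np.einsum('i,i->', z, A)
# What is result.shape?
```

()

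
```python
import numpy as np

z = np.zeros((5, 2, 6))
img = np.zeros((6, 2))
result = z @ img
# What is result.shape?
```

(5, 2, 2)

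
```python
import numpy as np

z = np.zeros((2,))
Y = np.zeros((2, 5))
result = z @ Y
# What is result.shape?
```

(5,)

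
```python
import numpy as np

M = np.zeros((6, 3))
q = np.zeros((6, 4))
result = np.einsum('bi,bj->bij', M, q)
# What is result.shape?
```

(6, 3, 4)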